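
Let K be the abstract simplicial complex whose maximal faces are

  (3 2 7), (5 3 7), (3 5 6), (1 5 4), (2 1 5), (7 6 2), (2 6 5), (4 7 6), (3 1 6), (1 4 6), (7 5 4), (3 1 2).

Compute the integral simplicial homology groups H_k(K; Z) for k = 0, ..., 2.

H_0 ≅ Z,  H_1 ≅ Z/2,  H_2 = 0.

Take the total order 1 < 2 < 3 < 4 < 5 < 6 < 7 on the vertex set. Then K (dimension 2) consists of the simplices:

  0-simplices (7): [1], [2], [3], [4], [5], [6], [7]
  1-simplices (18): [1,2], [1,3], [1,4], [1,5], [1,6], [2,3], [2,5], [2,6], [2,7], [3,5], [3,6], [3,7], [4,5], [4,6], [4,7], [5,6], [5,7], [6,7]
  2-simplices (12): [1,2,3], [1,2,5], [1,3,6], [1,4,5], [1,4,6], [2,3,7], [2,5,6], [2,6,7], [3,5,6], [3,5,7], [4,5,7], [4,6,7]

so the chain groups are C_0 ≅ Z^7, C_1 ≅ Z^18, C_2 ≅ Z^12.

∂_1: C_1 → C_0 sends each edge [p,q] (with p < q) to q − p. For instance
  ∂[4,6] = [6] − [4].
As a 7×18 matrix over Z this has rank 6, with invariant factors (1,1,1,1,1,1).

Boundary ∂_2: C_2 → C_1 sends each 2-simplex [p,q,r] to [q,r] − [p,r] + [p,q]. For instance
  ∂[2,5,6] = [5,6] − [2,6] + [2,5],
  ∂[3,5,7] = [5,7] − [3,7] + [3,5].
This gives a 18×12 integer matrix of rank 12; reducing to Smith normal form yields diagonal entries (1,1,1,1,1,1,1,1,1,1,1,2).

Now H_k = ker ∂_k / im ∂_{k+1}, so:

  H_0: rank C_0 − rank ∂_1 = 7 − 6 = 1, and the invariant factors of ∂_1 are all 1, so H_0 = Z.
  H_1: rank ker ∂_1 − rank ∂_2 = (18 − 6) − 12 = 0, and ∂_2 has invariant factor 2 > 1, so H_1 = Z/2.
  H_2: rank ker ∂_2 − rank ∂_3 = (12 − 12) − 0 = 0, and there is no ∂_3, so H_2 = 0.

As a check, the Euler characteristic is 7 − 18 + 12 = 1, which agrees with 1 − 0 + 0 = 1.
(K is a triangulation of the real projective plane RP^2.)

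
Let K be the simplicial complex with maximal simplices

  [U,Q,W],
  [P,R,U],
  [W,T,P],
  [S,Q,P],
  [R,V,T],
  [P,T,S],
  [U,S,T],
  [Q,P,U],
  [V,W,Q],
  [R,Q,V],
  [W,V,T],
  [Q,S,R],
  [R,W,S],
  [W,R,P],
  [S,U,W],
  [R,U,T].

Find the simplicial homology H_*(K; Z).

Order the vertices as P < Q < R < S < T < U < V < W. Listing each simplex with vertices in this order, K has dimension 2 with simplices:

  0-simplices (8): P, Q, R, S, T, U, V, W
  1-simplices (24): PQ, PR, PS, PT, PU, PW, QR, QS, QU, QV, QW, RS, RT, RU, RV, RW, ST, SU, SW, TU, TV, TW, UW, VW
  2-simplices (16): PQS, PQU, PRU, PRW, PST, PTW, QRS, QRV, QUW, QVW, RSW, RTU, RTV, STU, SUW, TVW

Hence C_0 ≅ Z^8, C_1 ≅ Z^24, C_2 ≅ Z^16.

The boundary map ∂_1: C_1 → C_0 sends each edge [p,q] (with p < q) to q − p.
This gives a 8×24 integer matrix of rank 7; reducing to Smith normal form yields diagonal entries (1,1,1,1,1,1,1).

The boundary map ∂_2: C_2 → C_1 maps a triangle to the signed sum of its edges. For instance
  ∂RTV = TV − RV + RT,
  ∂SUW = UW − SW + SU.
The resulting 24×16 matrix has rank 15, and its Smith normal form has invariant factors (1,1,1,1,1,1,1,1,1,1,1,1,1,1,1).

Now H_k = ker ∂_k / im ∂_{k+1}, so:

  H_0: rank C_0 − rank ∂_1 = 8 − 7 = 1, and the invariant factors of ∂_1 are all 1, so H_0 = Z.
  H_1: rank ker ∂_1 − rank ∂_2 = (24 − 7) − 15 = 2, and the invariant factors of ∂_2 are all 1, so H_1 = Z^2.
  H_2: rank ker ∂_2 − rank ∂_3 = (16 − 15) − 0 = 1, and there is no ∂_3, so H_2 = Z.

As a check, the Euler characteristic is 8 − 24 + 16 = 0, which agrees with 1 − 2 + 1 = 0.

H_0 ≅ Z,  H_1 ≅ Z^2,  H_2 ≅ Z.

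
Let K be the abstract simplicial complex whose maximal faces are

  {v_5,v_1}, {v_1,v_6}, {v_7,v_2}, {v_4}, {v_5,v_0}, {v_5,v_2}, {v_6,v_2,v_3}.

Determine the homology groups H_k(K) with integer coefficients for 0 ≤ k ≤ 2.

H_0 = Z^2,  H_1 = Z,  H_2 = 0.

K has 8 vertices, 8 edges, 1 triangle.
rank ∂_0 = 0, rank ∂_1 = 6 ⇒ b_0 = 8 − 0 − 6 = 2; all invariant factors of ∂_1 are 1 so no torsion. So H_0 = Z^2.
rank ∂_1 = 6, rank ∂_2 = 1 ⇒ b_1 = 8 − 6 − 1 = 1; all invariant factors of ∂_2 are 1 so no torsion. So H_1 = Z.
rank ∂_2 = 1, rank ∂_3 = 0 ⇒ b_2 = 1 − 1 − 0 = 0. So H_2 = 0.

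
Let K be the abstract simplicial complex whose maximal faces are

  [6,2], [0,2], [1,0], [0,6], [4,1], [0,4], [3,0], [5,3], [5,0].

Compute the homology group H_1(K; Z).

Order the vertices as 0 < 1 < 2 < 3 < 4 < 5 < 6. Listing each simplex with vertices in this order, K has dimension 1 with simplices:

  0-simplices (7): [0], [1], [2], [3], [4], [5], [6]
  1-simplices (9): [0,1], [0,2], [0,3], [0,4], [0,5], [0,6], [1,4], [2,6], [3,5]

giving chain groups C_0 ≅ Z^7, C_1 ≅ Z^9.

The boundary map ∂_1: C_1 → C_0 maps an edge to its endpoints' difference, ∂[p,q] = q − p.
The resulting 7×9 matrix has rank 6, and its Smith normal form has invariant factors (1,1,1,1,1,1).

Computing H_k = (kernel of ∂_k) / (image of ∂_{k+1}):

  H_1: rank ker ∂_1 − rank ∂_2 = (9 − 6) − 0 = 3, and there is no ∂_2, so H_1 = Z^3.

(K is a triangulation of a wedge of 3 circles.)

H_1 = Z^3.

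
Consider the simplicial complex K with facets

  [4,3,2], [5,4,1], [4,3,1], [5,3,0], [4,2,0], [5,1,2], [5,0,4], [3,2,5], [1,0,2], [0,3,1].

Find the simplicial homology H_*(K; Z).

K has 6 vertices, 15 edges, 10 triangles.
rank ∂_0 = 0, rank ∂_1 = 5 ⇒ b_0 = 6 − 0 − 5 = 1; all invariant factors of ∂_1 are 1 so no torsion. So H_0 ≅ Z.
rank ∂_1 = 5, rank ∂_2 = 10 ⇒ b_1 = 15 − 5 − 10 = 0; ∂_2 has invariant factor(s) [2] giving torsion. So H_1 ≅ Z/2.
rank ∂_2 = 10, rank ∂_3 = 0 ⇒ b_2 = 10 − 10 − 0 = 0. So H_2 ≅ 0.

H_0 ≅ Z,  H_1 ≅ Z/2,  H_2 = 0.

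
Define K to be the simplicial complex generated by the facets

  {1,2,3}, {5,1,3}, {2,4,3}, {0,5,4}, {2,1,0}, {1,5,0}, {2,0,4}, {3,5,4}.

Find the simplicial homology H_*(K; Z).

Take the total order 0 < 1 < 2 < 3 < 4 < 5 on the vertex set. Then K (dimension 2) consists of the simplices:

  0-simplices (6): [0], [1], [2], [3], [4], [5]
  1-simplices (12): [0,1], [0,2], [0,4], [0,5], [1,2], [1,3], [1,5], [2,3], [2,4], [3,4], [3,5], [4,5]
  2-simplices (8): [0,1,2], [0,1,5], [0,2,4], [0,4,5], [1,2,3], [1,3,5], [2,3,4], [3,4,5]

Hence C_0 ≅ Z^6, C_1 ≅ Z^12, C_2 ≅ Z^8.

Boundary ∂_1: C_1 → C_0 maps an edge to its endpoints' difference, ∂[p,q] = q − p.
As a 6×12 matrix over Z this has rank 5, with invariant factors (1,1,1,1,1).

The boundary map ∂_2: C_2 → C_1 maps a triangle to the signed sum of its edges. For instance
  ∂[0,1,5] = [1,5] − [0,5] + [0,1],
  ∂[3,4,5] = [4,5] − [3,5] + [3,4].
This gives a 12×8 integer matrix of rank 7; reducing to Smith normal form yields diagonal entries (1,1,1,1,1,1,1).

Reading off H_k = ker ∂_k / im ∂_{k+1}:

  H_0: rank C_0 − rank ∂_1 = 6 − 5 = 1, and the invariant factors of ∂_1 are all 1, so H_0 = Z.
  H_1: rank ker ∂_1 − rank ∂_2 = (12 − 5) − 7 = 0, and the invariant factors of ∂_2 are all 1, so H_1 = 0.
  H_2: rank ker ∂_2 − rank ∂_3 = (8 − 7) − 0 = 1, and there is no ∂_3, so H_2 = Z.

H_0 ≅ Z,  H_1 = 0,  H_2 ≅ Z.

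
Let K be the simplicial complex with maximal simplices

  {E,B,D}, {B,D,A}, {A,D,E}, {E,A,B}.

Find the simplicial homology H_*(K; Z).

H_0 = Z,  H_1 = 0,  H_2 = Z.

Fix the vertex order A < B < D < E and write every simplex with vertices in increasing order. Then dim K = 2 and the simplices of K are:

  0-simplices (4): A, B, D, E
  1-simplices (6): AB, AD, AE, BD, BE, DE
  2-simplices (4): ABD, ABE, ADE, BDE

so the chain groups are C_0 ≅ Z^4, C_1 ≅ Z^6, C_2 ≅ Z^4.

The boundary map ∂_1: C_1 → C_0 maps an edge to its endpoints' difference, ∂[p,q] = q − p.
This gives a 4×6 integer matrix of rank 3; reducing to Smith normal form yields diagonal entries (1,1,1).

∂_2: C_2 → C_1 maps a triangle to the signed sum of its edges. For instance
  ∂ABD = BD − AD + AB,
  ∂BDE = DE − BE + BD.
The 6×4 boundary matrix has rank 3 and Smith normal form diag(1,1,1).

Now H_k = ker ∂_k / im ∂_{k+1}, so:

  H_0: rank C_0 − rank ∂_1 = 4 − 3 = 1, and the invariant factors of ∂_1 are all 1, so H_0 = Z.
  H_1: rank ker ∂_1 − rank ∂_2 = (6 − 3) − 3 = 0, and the invariant factors of ∂_2 are all 1, so H_1 = 0.
  H_2: rank ker ∂_2 − rank ∂_3 = (4 − 3) − 0 = 1, and there is no ∂_3, so H_2 = Z.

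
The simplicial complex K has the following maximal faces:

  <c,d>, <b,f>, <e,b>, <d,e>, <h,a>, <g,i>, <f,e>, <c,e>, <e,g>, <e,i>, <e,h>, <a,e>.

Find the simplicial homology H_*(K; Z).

H_0 ≅ Z,  H_1 ≅ Z^4.

Order the vertices as a < b < c < d < e < f < g < h < i. Listing each simplex with vertices in this order, K has dimension 1 with simplices:

  0-simplices (9): a, b, c, d, e, f, g, h, i
  1-simplices (12): ae, ah, be, bf, cd, ce, de, ef, eg, eh, ei, gi

giving chain groups C_0 ≅ Z^9, C_1 ≅ Z^12.

Boundary ∂_1: C_1 → C_0 is given by ∂[p,q] = [q] − [p]. For instance
  ∂ae = e − a.
The 9×12 boundary matrix has rank 8 and Smith normal form diag(1,1,1,1,1,1,1,1).

Now H_k = ker ∂_k / im ∂_{k+1}, so:

  H_0: rank C_0 − rank ∂_1 = 9 − 8 = 1, and the invariant factors of ∂_1 are all 1, so H_0 ≅ Z.
  H_1: rank ker ∂_1 − rank ∂_2 = (12 − 8) − 0 = 4, and there is no ∂_2, so H_1 ≅ Z^4.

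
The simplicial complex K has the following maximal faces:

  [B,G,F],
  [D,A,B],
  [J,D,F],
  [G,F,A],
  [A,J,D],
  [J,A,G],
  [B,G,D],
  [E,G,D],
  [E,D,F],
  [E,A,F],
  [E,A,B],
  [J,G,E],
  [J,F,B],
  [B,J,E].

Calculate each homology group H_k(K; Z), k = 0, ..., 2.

H_0 ≅ Z,  H_1 ≅ Z^2,  H_2 ≅ Z.

K has 7 vertices, 21 edges, 14 triangles.
rank ∂_0 = 0, rank ∂_1 = 6 ⇒ b_0 = 7 − 0 − 6 = 1; all invariant factors of ∂_1 are 1 so no torsion. So H_0 = Z.
rank ∂_1 = 6, rank ∂_2 = 13 ⇒ b_1 = 21 − 6 − 13 = 2; all invariant factors of ∂_2 are 1 so no torsion. So H_1 = Z^2.
rank ∂_2 = 13, rank ∂_3 = 0 ⇒ b_2 = 14 − 13 − 0 = 1. So H_2 = Z.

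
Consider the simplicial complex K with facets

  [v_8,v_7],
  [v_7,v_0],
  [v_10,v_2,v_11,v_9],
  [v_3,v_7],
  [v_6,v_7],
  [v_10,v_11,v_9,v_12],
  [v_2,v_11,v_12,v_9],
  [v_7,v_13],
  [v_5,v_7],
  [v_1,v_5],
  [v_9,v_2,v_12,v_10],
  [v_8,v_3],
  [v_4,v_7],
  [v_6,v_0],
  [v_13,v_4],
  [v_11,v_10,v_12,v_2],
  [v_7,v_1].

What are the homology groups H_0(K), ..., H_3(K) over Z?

We work with the vertex ordering v_0 < v_1 < v_2 < v_3 < v_4 < v_5 < v_6 < v_7 < v_8 < v_9 < v_10 < v_11 < v_12 < v_13. The simplices of K, each written with vertices in increasing order, are:

  0-simplices (14): [v_0], [v_1], [v_2], [v_3], [v_4], [v_5], [v_6], [v_7], [v_8], [v_9], [v_10], [v_11], [v_12], [v_13]
  1-simplices (22): (22 of them)
  2-simplices (10): (10 of them)
  3-simplices (5): [v_2,v_9,v_10,v_11], [v_2,v_9,v_10,v_12], [v_2,v_9,v_11,v_12], [v_2,v_10,v_11,v_12], [v_9,v_10,v_11,v_12]

Hence C_0 ≅ Z^14, C_1 ≅ Z^22, C_2 ≅ Z^10, C_3 ≅ Z^5.

∂_1: C_1 → C_0 is given by ∂[p,q] = [q] − [p]. For instance
  ∂[v_2,v_11] = [v_11] − [v_2].
The 14×22 boundary matrix has rank 12 and Smith normal form diag(1,1,1,1,1,1,1,1,1,1,1,1).

Boundary ∂_2: C_2 → C_1 maps a triangle to the signed sum of its edges. For instance
  ∂[v_2,v_11,v_12] = [v_11,v_12] − [v_2,v_12] + [v_2,v_11],
  ∂[v_2,v_9,v_10] = [v_9,v_10] − [v_2,v_10] + [v_2,v_9].
As a 22×10 matrix over Z this has rank 6, with invariant factors (1,1,1,1,1,1).

Boundary ∂_3: C_3 → C_2 sends each 3-simplex σ to the alternating sum Σ_i (−1)^i (σ with its i-th vertex removed). For instance
  ∂[v_2,v_9,v_10,v_12] = [v_9,v_10,v_12] − [v_2,v_10,v_12] + [v_2,v_9,v_12] − [v_2,v_9,v_10],
  ∂[v_2,v_9,v_11,v_12] = [v_9,v_11,v_12] − [v_2,v_11,v_12] + [v_2,v_9,v_12] − [v_2,v_9,v_11].
This gives a 10×5 integer matrix of rank 4; reducing to Smith normal form yields diagonal entries (1,1,1,1).

Computing H_k = (kernel of ∂_k) / (image of ∂_{k+1}):

  H_0: rank C_0 − rank ∂_1 = 14 − 12 = 2, and the invariant factors of ∂_1 are all 1, so H_0 = Z^2.
  H_1: rank ker ∂_1 − rank ∂_2 = (22 − 12) − 6 = 4, and the invariant factors of ∂_2 are all 1, so H_1 = Z^4.
  H_2: rank ker ∂_2 − rank ∂_3 = (10 − 6) − 4 = 0, and the invariant factors of ∂_3 are all 1, so H_2 = 0.
  H_3: rank ker ∂_3 − rank ∂_4 = (5 − 4) − 0 = 1, and there is no ∂_4, so H_3 = Z.

As a check, the Euler characteristic is 14 − 22 + 10 − 5 = -3, which agrees with 2 − 4 + 0 − 1 = -3.
(K is a triangulation of the disjoint union of the 3-sphere S^3 and a wedge of 4 circles.)

H_0 = Z^2,  H_1 = Z^4,  H_2 = 0,  H_3 = Z.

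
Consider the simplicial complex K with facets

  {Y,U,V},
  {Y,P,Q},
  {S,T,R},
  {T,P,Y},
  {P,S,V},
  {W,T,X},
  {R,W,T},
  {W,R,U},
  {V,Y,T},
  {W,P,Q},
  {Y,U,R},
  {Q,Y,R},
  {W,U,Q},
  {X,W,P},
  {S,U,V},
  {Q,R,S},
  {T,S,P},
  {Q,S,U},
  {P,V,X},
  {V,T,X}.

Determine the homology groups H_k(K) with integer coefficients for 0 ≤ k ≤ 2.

Fix the vertex order P < Q < R < S < T < U < V < W < X < Y and write every simplex with vertices in increasing order. Then dim K = 2 and the simplices of K are:

  0-simplices (10): P, Q, R, S, T, U, V, W, X, Y
  1-simplices (30): PQ, PS, PT, PV, PW, PX, PY, QR, QS, QU, QW, QY, RS, RT, RU, RW, RY, ST, SU, SV, TV, TW, TX, TY, UV, UW, UY, VX, VY, WX
  2-simplices (20): PQW, PQY, PST, PSV, PTY, PVX, PWX, QRS, QRY, QSU, QUW, RST, RTW, RUW, RUY, SUV, TVX, TVY, TWX, UVY

giving chain groups C_0 ≅ Z^10, C_1 ≅ Z^30, C_2 ≅ Z^20.

Boundary ∂_1: C_1 → C_0 sends each edge [p,q] (with p < q) to q − p. For instance
  ∂PS = S − P.
This gives a 10×30 integer matrix of rank 9; reducing to Smith normal form yields diagonal entries (1,1,1,1,1,1,1,1,1).

The boundary map ∂_2: C_2 → C_1 acts by ∂[p,q,r] = [q,r] − [p,r] + [p,q]. For instance
  ∂RST = ST − RT + RS,
  ∂RUY = UY − RY + RU.
The 30×20 boundary matrix has rank 20 and Smith normal form diag(1,1,1,1,1,1,1,1,1,1,1,1,1,1,1,1,1,1,1,2).

From H_k ≅ ker(∂_k) / im(∂_{k+1}) we obtain:

  H_0: rank C_0 − rank ∂_1 = 10 − 9 = 1, and the invariant factors of ∂_1 are all 1, so H_0 = Z.
  H_1: rank ker ∂_1 − rank ∂_2 = (30 − 9) − 20 = 1, and ∂_2 has invariant factor 2 > 1, so H_1 = Z ⊕ Z/2.
  H_2: rank ker ∂_2 − rank ∂_3 = (20 − 20) − 0 = 0, and there is no ∂_3, so H_2 = 0.

H_0 ≅ Z,  H_1 ≅ Z ⊕ Z/2,  H_2 = 0.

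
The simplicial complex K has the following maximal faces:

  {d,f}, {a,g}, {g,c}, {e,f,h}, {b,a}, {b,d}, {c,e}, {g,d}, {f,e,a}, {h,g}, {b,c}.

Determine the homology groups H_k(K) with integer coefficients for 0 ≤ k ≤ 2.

Fix the vertex order a < b < c < d < e < f < g < h and write every simplex with vertices in increasing order. Then dim K = 2 and the simplices of K are:

  0-simplices (8): a, b, c, d, e, f, g, h
  1-simplices (14): ab, ae, af, ag, bc, bd, ce, cg, df, dg, ef, eh, fh, gh
  2-simplices (2): aef, efh

giving chain groups C_0 ≅ Z^8, C_1 ≅ Z^14, C_2 ≅ Z^2.

∂_1: C_1 → C_0 sends each edge [p,q] (with p < q) to q − p.
The resulting 8×14 matrix has rank 7, and its Smith normal form has invariant factors (1,1,1,1,1,1,1).

∂_2: C_2 → C_1 acts by ∂[p,q,r] = [q,r] − [p,r] + [p,q]. For instance
  ∂aef = ef − af + ae,
  ∂efh = fh − eh + ef.
The 14×2 boundary matrix has rank 2 and Smith normal form diag(1,1).

From H_k ≅ ker(∂_k) / im(∂_{k+1}) we obtain:

  H_0: rank C_0 − rank ∂_1 = 8 − 7 = 1, and the invariant factors of ∂_1 are all 1, so H_0 = Z.
  H_1: rank ker ∂_1 − rank ∂_2 = (14 − 7) − 2 = 5, and the invariant factors of ∂_2 are all 1, so H_1 = Z^5.
  H_2: rank ker ∂_2 − rank ∂_3 = (2 − 2) − 0 = 0, and there is no ∂_3, so H_2 = 0.

H_0 ≅ Z,  H_1 ≅ Z^5,  H_2 = 0.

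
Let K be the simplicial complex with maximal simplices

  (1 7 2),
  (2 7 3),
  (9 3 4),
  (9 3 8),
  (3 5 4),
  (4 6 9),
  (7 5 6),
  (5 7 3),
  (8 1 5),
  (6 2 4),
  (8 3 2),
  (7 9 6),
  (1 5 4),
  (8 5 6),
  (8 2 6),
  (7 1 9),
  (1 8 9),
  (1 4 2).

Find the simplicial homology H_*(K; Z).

Fix the vertex order 1 < 2 < 3 < 4 < 5 < 6 < 7 < 8 < 9 and write every simplex with vertices in increasing order. Then dim K = 2 and the simplices of K are:

  0-simplices (9): [1], [2], [3], [4], [5], [6], [7], [8], [9]
  1-simplices (27): (27 of them)
  2-simplices (18): [1,2,4], [1,2,7], [1,4,5], [1,5,8], [1,7,9], [1,8,9], [2,3,7], [2,3,8], [2,4,6], [2,6,8], [3,4,5], [3,4,9], [3,5,7], [3,8,9], [4,6,9], [5,6,7], [5,6,8], [6,7,9]

so the chain groups are C_0 ≅ Z^9, C_1 ≅ Z^27, C_2 ≅ Z^18.

The boundary map ∂_1: C_1 → C_0 maps an edge to its endpoints' difference, ∂[p,q] = q − p. For instance
  ∂[2,7] = [7] − [2].
The 9×27 boundary matrix has rank 8 and Smith normal form diag(1,1,1,1,1,1,1,1).

The boundary map ∂_2: C_2 → C_1 maps a triangle to the signed sum of its edges. For instance
  ∂[1,2,7] = [2,7] − [1,7] + [1,2],
  ∂[4,6,9] = [6,9] − [4,9] + [4,6].
The 27×18 boundary matrix has rank 17 and Smith normal form diag(1,1,1,1,1,1,1,1,1,1,1,1,1,1,1,1,1).

Reading off H_k = ker ∂_k / im ∂_{k+1}:

  H_0: rank C_0 − rank ∂_1 = 9 − 8 = 1, and the invariant factors of ∂_1 are all 1, so H_0 ≅ Z.
  H_1: rank ker ∂_1 − rank ∂_2 = (27 − 8) − 17 = 2, and the invariant factors of ∂_2 are all 1, so H_1 ≅ Z^2.
  H_2: rank ker ∂_2 − rank ∂_3 = (18 − 17) − 0 = 1, and there is no ∂_3, so H_2 ≅ Z.

H_0 ≅ Z,  H_1 ≅ Z^2,  H_2 ≅ Z.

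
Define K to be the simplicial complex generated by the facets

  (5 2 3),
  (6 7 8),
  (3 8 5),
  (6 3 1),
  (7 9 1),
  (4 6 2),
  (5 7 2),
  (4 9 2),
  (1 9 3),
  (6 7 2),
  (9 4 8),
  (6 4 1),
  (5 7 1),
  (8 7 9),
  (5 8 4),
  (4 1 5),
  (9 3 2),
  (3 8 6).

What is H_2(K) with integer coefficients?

K has 9 vertices, 27 edges, 18 triangles.
rank ∂_2 = 17, rank ∂_3 = 0 ⇒ b_2 = 18 − 17 − 0 = 1. So H_2 = Z.

H_2 ≅ Z.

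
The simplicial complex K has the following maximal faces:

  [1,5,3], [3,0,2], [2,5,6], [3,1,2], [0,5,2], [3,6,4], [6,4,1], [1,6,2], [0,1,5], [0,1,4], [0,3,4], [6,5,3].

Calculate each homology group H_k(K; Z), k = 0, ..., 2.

Order the vertices as 0 < 1 < 2 < 3 < 4 < 5 < 6. Listing each simplex with vertices in this order, K has dimension 2 with simplices:

  0-simplices (7): [0], [1], [2], [3], [4], [5], [6]
  1-simplices (18): [0,1], [0,2], [0,3], [0,4], [0,5], [1,2], [1,3], [1,4], [1,5], [1,6], [2,3], [2,5], [2,6], [3,4], [3,5], [3,6], [4,6], [5,6]
  2-simplices (12): [0,1,4], [0,1,5], [0,2,3], [0,2,5], [0,3,4], [1,2,3], [1,2,6], [1,3,5], [1,4,6], [2,5,6], [3,4,6], [3,5,6]

Hence C_0 ≅ Z^7, C_1 ≅ Z^18, C_2 ≅ Z^12.

The boundary map ∂_1: C_1 → C_0 maps an edge to its endpoints' difference, ∂[p,q] = q − p.
The 7×18 boundary matrix has rank 6 and Smith normal form diag(1,1,1,1,1,1).

∂_2: C_2 → C_1 maps a triangle to the signed sum of its edges. For instance
  ∂[3,5,6] = [5,6] − [3,6] + [3,5],
  ∂[0,1,4] = [1,4] − [0,4] + [0,1].
The 18×12 boundary matrix has rank 12 and Smith normal form diag(1,1,1,1,1,1,1,1,1,1,1,2).

Reading off H_k = ker ∂_k / im ∂_{k+1}:

  H_0: rank C_0 − rank ∂_1 = 7 − 6 = 1, and the invariant factors of ∂_1 are all 1, so H_0 = Z.
  H_1: rank ker ∂_1 − rank ∂_2 = (18 − 6) − 12 = 0, and ∂_2 has invariant factor 2 > 1, so H_1 = Z/2.
  H_2: rank ker ∂_2 − rank ∂_3 = (12 − 12) − 0 = 0, and there is no ∂_3, so H_2 = 0.

H_0 ≅ Z,  H_1 ≅ Z/2,  H_2 = 0.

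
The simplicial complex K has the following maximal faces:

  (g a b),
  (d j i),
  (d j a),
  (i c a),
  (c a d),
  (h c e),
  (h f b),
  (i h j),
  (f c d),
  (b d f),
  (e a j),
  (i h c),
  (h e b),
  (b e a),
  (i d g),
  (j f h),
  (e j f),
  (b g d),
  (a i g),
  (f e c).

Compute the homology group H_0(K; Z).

H_0 = Z.

Fix the vertex order a < b < c < d < e < f < g < h < i < j and write every simplex with vertices in increasing order. Then dim K = 2 and the simplices of K are:

  0-simplices (10): a, b, c, d, e, f, g, h, i, j
  1-simplices (30): ab, ac, ad, ae, ag, ai, aj, bd, be, bf, bg, bh, cd, ce, cf, ch, ci, df, dg, di, dj, ef, eh, ej, fh, fj, gi, hi, hj, ij
  2-simplices (20): abe, abg, acd, aci, adj, aej, agi, bdf, bdg, beh, bfh, cdf, cef, ceh, chi, dgi, dij, efj, fhj, hij

so the chain groups are C_0 ≅ Z^10, C_1 ≅ Z^30, C_2 ≅ Z^20.

The boundary map ∂_1: C_1 → C_0 sends each edge [p,q] (with p < q) to q − p.
This gives a 10×30 integer matrix of rank 9; reducing to Smith normal form yields diagonal entries (1,1,1,1,1,1,1,1,1).

∂_2: C_2 → C_1 sends each 2-simplex [p,q,r] to [q,r] − [p,r] + [p,q]. For instance
  ∂adj = dj − aj + ad,
  ∂ceh = eh − ch + ce.
This gives a 30×20 integer matrix of rank 20; reducing to Smith normal form yields diagonal entries (1,1,1,1,1,1,1,1,1,1,1,1,1,1,1,1,1,1,1,2).

From H_k ≅ ker(∂_k) / im(∂_{k+1}) we obtain:

  H_0: rank C_0 − rank ∂_1 = 10 − 9 = 1, and the invariant factors of ∂_1 are all 1, so H_0 ≅ Z.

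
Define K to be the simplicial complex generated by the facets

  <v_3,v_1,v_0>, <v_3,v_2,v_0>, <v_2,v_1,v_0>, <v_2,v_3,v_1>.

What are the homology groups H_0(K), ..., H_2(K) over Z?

Take the total order v_0 < v_1 < v_2 < v_3 on the vertex set. Then K (dimension 2) consists of the simplices:

  0-simplices (4): [v_0], [v_1], [v_2], [v_3]
  1-simplices (6): [v_0,v_1], [v_0,v_2], [v_0,v_3], [v_1,v_2], [v_1,v_3], [v_2,v_3]
  2-simplices (4): [v_0,v_1,v_2], [v_0,v_1,v_3], [v_0,v_2,v_3], [v_1,v_2,v_3]

Hence C_0 ≅ Z^4, C_1 ≅ Z^6, C_2 ≅ Z^4.

∂_1: C_1 → C_0 maps an edge to its endpoints' difference, ∂[p,q] = q − p. For instance
  ∂[v_0,v_3] = [v_3] − [v_0].
The 4×6 boundary matrix has rank 3 and Smith normal form diag(1,1,1).

Boundary ∂_2: C_2 → C_1 sends each 2-simplex [p,q,r] to [q,r] − [p,r] + [p,q]. For instance
  ∂[v_1,v_2,v_3] = [v_2,v_3] − [v_1,v_3] + [v_1,v_2],
  ∂[v_0,v_1,v_2] = [v_1,v_2] − [v_0,v_2] + [v_0,v_1].
The 6×4 boundary matrix has rank 3 and Smith normal form diag(1,1,1).

From H_k ≅ ker(∂_k) / im(∂_{k+1}) we obtain:

  H_0: rank C_0 − rank ∂_1 = 4 − 3 = 1, and the invariant factors of ∂_1 are all 1, so H_0 = Z.
  H_1: rank ker ∂_1 − rank ∂_2 = (6 − 3) − 3 = 0, and the invariant factors of ∂_2 are all 1, so H_1 = 0.
  H_2: rank ker ∂_2 − rank ∂_3 = (4 − 3) − 0 = 1, and there is no ∂_3, so H_2 = Z.

As a check, the Euler characteristic is 4 − 6 + 4 = 2, which agrees with 1 − 0 + 1 = 2.
(K is a triangulation of the 2-sphere S^2.)

H_0 = Z,  H_1 = 0,  H_2 = Z.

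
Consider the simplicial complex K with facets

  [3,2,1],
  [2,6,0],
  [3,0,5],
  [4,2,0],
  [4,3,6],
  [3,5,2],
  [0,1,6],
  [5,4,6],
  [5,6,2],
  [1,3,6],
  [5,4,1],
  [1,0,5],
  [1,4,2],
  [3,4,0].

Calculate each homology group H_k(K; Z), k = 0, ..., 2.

H_0 ≅ Z,  H_1 ≅ Z^2,  H_2 ≅ Z.

We work with the vertex ordering 0 < 1 < 2 < 3 < 4 < 5 < 6. The simplices of K, each written with vertices in increasing order, are:

  0-simplices (7): [0], [1], [2], [3], [4], [5], [6]
  1-simplices (21): [0,1], [0,2], [0,3], [0,4], [0,5], [0,6], [1,2], [1,3], [1,4], [1,5], [1,6], [2,3], [2,4], [2,5], [2,6], [3,4], [3,5], [3,6], [4,5], [4,6], [5,6]
  2-simplices (14): [0,1,5], [0,1,6], [0,2,4], [0,2,6], [0,3,4], [0,3,5], [1,2,3], [1,2,4], [1,3,6], [1,4,5], [2,3,5], [2,5,6], [3,4,6], [4,5,6]

giving chain groups C_0 ≅ Z^7, C_1 ≅ Z^21, C_2 ≅ Z^14.

∂_1: C_1 → C_0 sends each edge [p,q] (with p < q) to q − p.
As a 7×21 matrix over Z this has rank 6, with invariant factors (1,1,1,1,1,1).

Boundary ∂_2: C_2 → C_1 sends each 2-simplex [p,q,r] to [q,r] − [p,r] + [p,q]. For instance
  ∂[3,4,6] = [4,6] − [3,6] + [3,4],
  ∂[0,3,4] = [3,4] − [0,4] + [0,3].
The resulting 21×14 matrix has rank 13, and its Smith normal form has invariant factors (1,1,1,1,1,1,1,1,1,1,1,1,1).

Reading off H_k = ker ∂_k / im ∂_{k+1}:

  H_0: rank C_0 − rank ∂_1 = 7 − 6 = 1, and the invariant factors of ∂_1 are all 1, so H_0 ≅ Z.
  H_1: rank ker ∂_1 − rank ∂_2 = (21 − 6) − 13 = 2, and the invariant factors of ∂_2 are all 1, so H_1 ≅ Z^2.
  H_2: rank ker ∂_2 − rank ∂_3 = (14 − 13) − 0 = 1, and there is no ∂_3, so H_2 ≅ Z.

As a check, the Euler characteristic is 7 − 21 + 14 = 0, which agrees with 1 − 2 + 1 = 0.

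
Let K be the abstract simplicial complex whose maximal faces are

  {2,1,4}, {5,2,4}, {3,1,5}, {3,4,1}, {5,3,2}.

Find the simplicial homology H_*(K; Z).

Order the vertices as 1 < 2 < 3 < 4 < 5. Listing each simplex with vertices in this order, K has dimension 2 with simplices:

  0-simplices (5): [1], [2], [3], [4], [5]
  1-simplices (10): [1,2], [1,3], [1,4], [1,5], [2,3], [2,4], [2,5], [3,4], [3,5], [4,5]
  2-simplices (5): [1,2,4], [1,3,4], [1,3,5], [2,3,5], [2,4,5]

Hence C_0 ≅ Z^5, C_1 ≅ Z^10, C_2 ≅ Z^5.

The boundary map ∂_1: C_1 → C_0 is given by ∂[p,q] = [q] − [p]. For instance
  ∂[1,4] = [4] − [1].
As a 5×10 matrix over Z this has rank 4, with invariant factors (1,1,1,1).

The boundary map ∂_2: C_2 → C_1 maps a triangle to the signed sum of its edges. For instance
  ∂[1,2,4] = [2,4] − [1,4] + [1,2],
  ∂[1,3,4] = [3,4] − [1,4] + [1,3].
The resulting 10×5 matrix has rank 5, and its Smith normal form has invariant factors (1,1,1,1,1).

Now H_k = ker ∂_k / im ∂_{k+1}, so:

  H_0: rank C_0 − rank ∂_1 = 5 − 4 = 1, and the invariant factors of ∂_1 are all 1, so H_0 = Z.
  H_1: rank ker ∂_1 − rank ∂_2 = (10 − 4) − 5 = 1, and the invariant factors of ∂_2 are all 1, so H_1 = Z.
  H_2: rank ker ∂_2 − rank ∂_3 = (5 − 5) − 0 = 0, and there is no ∂_3, so H_2 = 0.

(K is a triangulation of the Möbius band.)

H_0 ≅ Z,  H_1 ≅ Z,  H_2 = 0.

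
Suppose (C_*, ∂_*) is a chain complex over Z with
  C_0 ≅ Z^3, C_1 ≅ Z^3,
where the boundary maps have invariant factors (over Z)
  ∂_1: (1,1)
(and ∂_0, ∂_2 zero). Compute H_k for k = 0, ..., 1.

H_0: b_0 = 3 − 0 − 2 = 1; torsion from ∂_1 factors > 1: none. So H_0 = Z.
H_1: b_1 = 3 − 2 − 0 = 1; torsion from ∂_2 factors > 1: none. So H_1 = Z.

H_0 = Z,  H_1 = Z.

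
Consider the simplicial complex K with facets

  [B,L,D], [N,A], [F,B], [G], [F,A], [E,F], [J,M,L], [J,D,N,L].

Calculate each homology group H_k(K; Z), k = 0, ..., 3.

H_0 = Z^2,  H_1 = Z,  H_2 = 0,  H_3 = 0.

We work with the vertex ordering A < B < D < E < F < G < J < L < M < N. The simplices of K, each written with vertices in increasing order, are:

  0-simplices (10): A, B, D, E, F, G, J, L, M, N
  1-simplices (14): AF, AN, BD, BF, BL, DJ, DL, DN, EF, JL, JM, JN, LM, LN
  2-simplices (6): BDL, DJL, DJN, DLN, JLM, JLN
  3-simplices (1): DJLN

so the chain groups are C_0 ≅ Z^10, C_1 ≅ Z^14, C_2 ≅ Z^6, C_3 ≅ Z^1.

∂_1: C_1 → C_0 sends each edge [p,q] (with p < q) to q − p. For instance
  ∂AN = N − A.
This gives a 10×14 integer matrix of rank 8; reducing to Smith normal form yields diagonal entries (1,1,1,1,1,1,1,1).

Boundary ∂_2: C_2 → C_1 acts by ∂[p,q,r] = [q,r] − [p,r] + [p,q]. For instance
  ∂DJL = JL − DL + DJ,
  ∂JLN = LN − JN + JL.
The resulting 14×6 matrix has rank 5, and its Smith normal form has invariant factors (1,1,1,1,1).

The boundary map ∂_3: C_3 → C_2 sends each 3-simplex σ to the alternating sum Σ_i (−1)^i (σ with its i-th vertex removed). For instance
  ∂DJLN = JLN − DLN + DJN − DJL.
As a 6×1 matrix over Z this has rank 1, with invariant factors (1).

Reading off H_k = ker ∂_k / im ∂_{k+1}:

  H_0: rank C_0 − rank ∂_1 = 10 − 8 = 2, and the invariant factors of ∂_1 are all 1, so H_0 = Z^2.
  H_1: rank ker ∂_1 − rank ∂_2 = (14 − 8) − 5 = 1, and the invariant factors of ∂_2 are all 1, so H_1 = Z.
  H_2: rank ker ∂_2 − rank ∂_3 = (6 − 5) − 1 = 0, and the invariant factors of ∂_3 are all 1, so H_2 = 0.
  H_3: rank ker ∂_3 − rank ∂_4 = (1 − 1) − 0 = 0, and there is no ∂_4, so H_3 = 0.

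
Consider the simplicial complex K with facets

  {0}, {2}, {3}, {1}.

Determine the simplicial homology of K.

H_0 = Z^4.

Order the vertices as 0 < 1 < 2 < 3. Listing each simplex with vertices in this order, K has dimension 0 with simplices:

  0-simplices (4): [0], [1], [2], [3]

Hence C_0 ≅ Z^4.

From H_k ≅ ker(∂_k) / im(∂_{k+1}) we obtain:

  H_0: rank C_0 − rank ∂_1 = 4 − 0 = 4, and there is no ∂_1, so H_0 = Z^4.

(K is a triangulation of a set of 4 points.)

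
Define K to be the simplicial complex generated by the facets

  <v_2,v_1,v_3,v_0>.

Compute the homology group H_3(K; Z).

Fix the vertex order v_0 < v_1 < v_2 < v_3 and write every simplex with vertices in increasing order. Then dim K = 3 and the simplices of K are:

  0-simplices (4): [v_0], [v_1], [v_2], [v_3]
  1-simplices (6): [v_0,v_1], [v_0,v_2], [v_0,v_3], [v_1,v_2], [v_1,v_3], [v_2,v_3]
  2-simplices (4): [v_0,v_1,v_2], [v_0,v_1,v_3], [v_0,v_2,v_3], [v_1,v_2,v_3]
  3-simplices (1): [v_0,v_1,v_2,v_3]

giving chain groups C_0 ≅ Z^4, C_1 ≅ Z^6, C_2 ≅ Z^4, C_3 ≅ Z^1.

The boundary map ∂_1: C_1 → C_0 is given by ∂[p,q] = [q] − [p].
This gives a 4×6 integer matrix of rank 3; reducing to Smith normal form yields diagonal entries (1,1,1).

The boundary map ∂_2: C_2 → C_1 sends each 2-simplex [p,q,r] to [q,r] − [p,r] + [p,q]. For instance
  ∂[v_0,v_2,v_3] = [v_2,v_3] − [v_0,v_3] + [v_0,v_2],
  ∂[v_0,v_1,v_2] = [v_1,v_2] − [v_0,v_2] + [v_0,v_1].
The resulting 6×4 matrix has rank 3, and its Smith normal form has invariant factors (1,1,1).

Boundary ∂_3: C_3 → C_2 sends each 3-simplex σ to the alternating sum Σ_i (−1)^i (σ with its i-th vertex removed). For instance
  ∂[v_0,v_1,v_2,v_3] = [v_1,v_2,v_3] − [v_0,v_2,v_3] + [v_0,v_1,v_3] − [v_0,v_1,v_2].
The 4×1 boundary matrix has rank 1 and Smith normal form diag(1).

Computing H_k = (kernel of ∂_k) / (image of ∂_{k+1}):

  H_3: rank ker ∂_3 − rank ∂_4 = (1 − 1) − 0 = 0, and there is no ∂_4, so H_3 ≅ 0.

(K is a triangulation of the 3-simplex.)

H_3 ≅ 0.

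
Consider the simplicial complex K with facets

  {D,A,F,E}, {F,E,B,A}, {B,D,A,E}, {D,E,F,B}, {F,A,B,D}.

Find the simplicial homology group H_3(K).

H_3 ≅ Z.

Take the total order A < B < D < E < F on the vertex set. Then K (dimension 3) consists of the simplices:

  0-simplices (5): A, B, D, E, F
  1-simplices (10): AB, AD, AE, AF, BD, BE, BF, DE, DF, EF
  2-simplices (10): ABD, ABE, ABF, ADE, ADF, AEF, BDE, BDF, BEF, DEF
  3-simplices (5): ABDE, ABDF, ABEF, ADEF, BDEF

so the chain groups are C_0 ≅ Z^5, C_1 ≅ Z^10, C_2 ≅ Z^10, C_3 ≅ Z^5.

The boundary map ∂_1: C_1 → C_0 maps an edge to its endpoints' difference, ∂[p,q] = q − p. For instance
  ∂DF = F − D.
The resulting 5×10 matrix has rank 4, and its Smith normal form has invariant factors (1,1,1,1).

∂_2: C_2 → C_1 sends each 2-simplex [p,q,r] to [q,r] − [p,r] + [p,q]. For instance
  ∂BDF = DF − BF + BD,
  ∂DEF = EF − DF + DE.
The resulting 10×10 matrix has rank 6, and its Smith normal form has invariant factors (1,1,1,1,1,1).

∂_3: C_3 → C_2 sends each 3-simplex σ to the alternating sum Σ_i (−1)^i (σ with its i-th vertex removed). For instance
  ∂BDEF = DEF − BEF + BDF − BDE,
  ∂ABDE = BDE − ADE + ABE − ABD.
The resulting 10×5 matrix has rank 4, and its Smith normal form has invariant factors (1,1,1,1).

Now H_k = ker ∂_k / im ∂_{k+1}, so:

  H_3: rank ker ∂_3 − rank ∂_4 = (5 − 4) − 0 = 1, and there is no ∂_4, so H_3 = Z.

(K is a triangulation of the 3-sphere S^3.)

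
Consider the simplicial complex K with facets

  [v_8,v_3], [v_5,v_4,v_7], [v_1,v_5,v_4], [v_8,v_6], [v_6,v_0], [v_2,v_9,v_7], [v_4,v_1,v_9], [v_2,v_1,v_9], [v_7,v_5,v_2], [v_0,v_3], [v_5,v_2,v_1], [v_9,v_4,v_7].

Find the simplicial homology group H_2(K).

We work with the vertex ordering v_0 < v_1 < v_2 < v_3 < v_4 < v_5 < v_6 < v_7 < v_8 < v_9. The simplices of K, each written with vertices in increasing order, are:

  0-simplices (10): [v_0], [v_1], [v_2], [v_3], [v_4], [v_5], [v_6], [v_7], [v_8], [v_9]
  1-simplices (16): (16 of them)
  2-simplices (8): [v_1,v_2,v_5], [v_1,v_2,v_9], [v_1,v_4,v_5], [v_1,v_4,v_9], [v_2,v_5,v_7], [v_2,v_7,v_9], [v_4,v_5,v_7], [v_4,v_7,v_9]

so the chain groups are C_0 ≅ Z^10, C_1 ≅ Z^16, C_2 ≅ Z^8.

Boundary ∂_1: C_1 → C_0 sends each edge [p,q] (with p < q) to q − p. For instance
  ∂[v_2,v_5] = [v_5] − [v_2].
As a 10×16 matrix over Z this has rank 8, with invariant factors (1,1,1,1,1,1,1,1).

Boundary ∂_2: C_2 → C_1 sends each 2-simplex [p,q,r] to [q,r] − [p,r] + [p,q]. For instance
  ∂[v_2,v_7,v_9] = [v_7,v_9] − [v_2,v_9] + [v_2,v_7],
  ∂[v_4,v_7,v_9] = [v_7,v_9] − [v_4,v_9] + [v_4,v_7].
This gives a 16×8 integer matrix of rank 7; reducing to Smith normal form yields diagonal entries (1,1,1,1,1,1,1).

Reading off H_k = ker ∂_k / im ∂_{k+1}:

  H_2: rank ker ∂_2 − rank ∂_3 = (8 − 7) − 0 = 1, and there is no ∂_3, so H_2 ≅ Z.

H_2 ≅ Z.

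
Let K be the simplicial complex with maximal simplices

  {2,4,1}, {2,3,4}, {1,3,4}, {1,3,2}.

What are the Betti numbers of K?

Fix the vertex order 1 < 2 < 3 < 4 and write every simplex with vertices in increasing order. Then dim K = 2 and the simplices of K are:

  0-simplices (4): [1], [2], [3], [4]
  1-simplices (6): [1,2], [1,3], [1,4], [2,3], [2,4], [3,4]
  2-simplices (4): [1,2,3], [1,2,4], [1,3,4], [2,3,4]

so the chain groups are C_0 ≅ Z^4, C_1 ≅ Z^6, C_2 ≅ Z^4.

Boundary ∂_1: C_1 → C_0 is given by ∂[p,q] = [q] − [p].
As a 4×6 matrix over Z this has rank 3, with invariant factors (1,1,1).

The boundary map ∂_2: C_2 → C_1 sends each 2-simplex [p,q,r] to [q,r] − [p,r] + [p,q]. For instance
  ∂[1,2,4] = [2,4] − [1,4] + [1,2],
  ∂[2,3,4] = [3,4] − [2,4] + [2,3].
As a 6×4 matrix over Z this has rank 3, with invariant factors (1,1,1).

Computing H_k = (kernel of ∂_k) / (image of ∂_{k+1}):

  H_0: rank C_0 − rank ∂_1 = 4 − 3 = 1, and the invariant factors of ∂_1 are all 1, so H_0 ≅ Z.
  H_1: rank ker ∂_1 − rank ∂_2 = (6 − 3) − 3 = 0, and the invariant factors of ∂_2 are all 1, so H_1 ≅ 0.
  H_2: rank ker ∂_2 − rank ∂_3 = (4 − 3) − 0 = 1, and there is no ∂_3, so H_2 ≅ Z.

As a check, the Euler characteristic is 4 − 6 + 4 = 2, which agrees with 1 − 0 + 1 = 2.
(K is a triangulation of the 2-sphere S^2.)

Hence the Betti numbers are b_0 = 1, b_1 = 0, b_2 = 1.

b_0 = 1, b_1 = 0, b_2 = 1.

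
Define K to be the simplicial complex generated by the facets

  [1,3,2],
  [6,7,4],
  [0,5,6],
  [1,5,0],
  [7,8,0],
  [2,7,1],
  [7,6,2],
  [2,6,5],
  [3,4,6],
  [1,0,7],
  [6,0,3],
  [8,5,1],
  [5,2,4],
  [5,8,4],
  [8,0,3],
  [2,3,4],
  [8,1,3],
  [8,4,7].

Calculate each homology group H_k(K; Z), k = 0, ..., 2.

Fix the vertex order 0 < 1 < 2 < 3 < 4 < 5 < 6 < 7 < 8 and write every simplex with vertices in increasing order. Then dim K = 2 and the simplices of K are:

  0-simplices (9): [0], [1], [2], [3], [4], [5], [6], [7], [8]
  1-simplices (27): (27 of them)
  2-simplices (18): [0,1,5], [0,1,7], [0,3,6], [0,3,8], [0,5,6], [0,7,8], [1,2,3], [1,2,7], [1,3,8], [1,5,8], [2,3,4], [2,4,5], [2,5,6], [2,6,7], [3,4,6], [4,5,8], [4,6,7], [4,7,8]

giving chain groups C_0 ≅ Z^9, C_1 ≅ Z^27, C_2 ≅ Z^18.

Boundary ∂_1: C_1 → C_0 sends each edge [p,q] (with p < q) to q − p. For instance
  ∂[0,7] = [7] − [0].
The 9×27 boundary matrix has rank 8 and Smith normal form diag(1,1,1,1,1,1,1,1).

∂_2: C_2 → C_1 maps a triangle to the signed sum of its edges. For instance
  ∂[0,7,8] = [7,8] − [0,8] + [0,7],
  ∂[3,4,6] = [4,6] − [3,6] + [3,4].
The 27×18 boundary matrix has rank 18 and Smith normal form diag(1,1,1,1,1,1,1,1,1,1,1,1,1,1,1,1,1,2).

Now H_k = ker ∂_k / im ∂_{k+1}, so:

  H_0: rank C_0 − rank ∂_1 = 9 − 8 = 1, and the invariant factors of ∂_1 are all 1, so H_0 ≅ Z.
  H_1: rank ker ∂_1 − rank ∂_2 = (27 − 8) − 18 = 1, and ∂_2 has invariant factor 2 > 1, so H_1 ≅ Z × Z/2.
  H_2: rank ker ∂_2 − rank ∂_3 = (18 − 18) − 0 = 0, and there is no ∂_3, so H_2 ≅ 0.

H_0 = Z,  H_1 = Z × Z/2,  H_2 = 0.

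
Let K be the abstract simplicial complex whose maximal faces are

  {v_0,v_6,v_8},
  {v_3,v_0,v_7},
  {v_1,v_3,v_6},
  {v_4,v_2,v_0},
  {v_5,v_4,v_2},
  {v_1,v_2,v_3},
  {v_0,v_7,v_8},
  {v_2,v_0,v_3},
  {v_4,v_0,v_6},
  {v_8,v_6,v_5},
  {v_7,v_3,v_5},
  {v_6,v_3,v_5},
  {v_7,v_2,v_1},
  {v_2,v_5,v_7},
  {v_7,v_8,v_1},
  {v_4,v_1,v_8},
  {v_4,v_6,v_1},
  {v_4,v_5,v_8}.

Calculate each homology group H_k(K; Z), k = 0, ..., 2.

Take the total order v_0 < v_1 < v_2 < v_3 < v_4 < v_5 < v_6 < v_7 < v_8 on the vertex set. Then K (dimension 2) consists of the simplices:

  0-simplices (9): [v_0], [v_1], [v_2], [v_3], [v_4], [v_5], [v_6], [v_7], [v_8]
  1-simplices (27): (27 of them)
  2-simplices (18): (18 of them)

Hence C_0 ≅ Z^9, C_1 ≅ Z^27, C_2 ≅ Z^18.

The boundary map ∂_1: C_1 → C_0 is given by ∂[p,q] = [q] − [p]. For instance
  ∂[v_2,v_4] = [v_4] − [v_2].
As a 9×27 matrix over Z this has rank 8, with invariant factors (1,1,1,1,1,1,1,1).

The boundary map ∂_2: C_2 → C_1 acts by ∂[p,q,r] = [q,r] − [p,r] + [p,q]. For instance
  ∂[v_4,v_5,v_8] = [v_5,v_8] − [v_4,v_8] + [v_4,v_5],
  ∂[v_0,v_3,v_7] = [v_3,v_7] − [v_0,v_7] + [v_0,v_3].
This gives a 27×18 integer matrix of rank 18; reducing to Smith normal form yields diagonal entries (1,1,1,1,1,1,1,1,1,1,1,1,1,1,1,1,1,2).

Computing H_k = (kernel of ∂_k) / (image of ∂_{k+1}):

  H_0: rank C_0 − rank ∂_1 = 9 − 8 = 1, and the invariant factors of ∂_1 are all 1, so H_0 = Z.
  H_1: rank ker ∂_1 − rank ∂_2 = (27 − 8) − 18 = 1, and ∂_2 has invariant factor 2 > 1, so H_1 = Z × Z/2.
  H_2: rank ker ∂_2 − rank ∂_3 = (18 − 18) − 0 = 0, and there is no ∂_3, so H_2 = 0.

H_0 ≅ Z,  H_1 ≅ Z × Z/2,  H_2 = 0.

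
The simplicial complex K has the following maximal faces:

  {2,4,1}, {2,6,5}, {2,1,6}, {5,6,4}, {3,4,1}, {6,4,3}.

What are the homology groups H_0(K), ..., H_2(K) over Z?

Order the vertices as 1 < 2 < 3 < 4 < 5 < 6. Listing each simplex with vertices in this order, K has dimension 2 with simplices:

  0-simplices (6): [1], [2], [3], [4], [5], [6]
  1-simplices (12): [1,2], [1,3], [1,4], [1,6], [2,4], [2,5], [2,6], [3,4], [3,6], [4,5], [4,6], [5,6]
  2-simplices (6): [1,2,4], [1,2,6], [1,3,4], [2,5,6], [3,4,6], [4,5,6]

giving chain groups C_0 ≅ Z^6, C_1 ≅ Z^12, C_2 ≅ Z^6.

The boundary map ∂_1: C_1 → C_0 maps an edge to its endpoints' difference, ∂[p,q] = q − p. For instance
  ∂[2,5] = [5] − [2].
This gives a 6×12 integer matrix of rank 5; reducing to Smith normal form yields diagonal entries (1,1,1,1,1).

Boundary ∂_2: C_2 → C_1 sends each 2-simplex [p,q,r] to [q,r] − [p,r] + [p,q]. For instance
  ∂[1,2,4] = [2,4] − [1,4] + [1,2],
  ∂[4,5,6] = [5,6] − [4,6] + [4,5].
As a 12×6 matrix over Z this has rank 6, with invariant factors (1,1,1,1,1,1).

Computing H_k = (kernel of ∂_k) / (image of ∂_{k+1}):

  H_0: rank C_0 − rank ∂_1 = 6 − 5 = 1, and the invariant factors of ∂_1 are all 1, so H_0 ≅ Z.
  H_1: rank ker ∂_1 − rank ∂_2 = (12 − 5) − 6 = 1, and the invariant factors of ∂_2 are all 1, so H_1 ≅ Z.
  H_2: rank ker ∂_2 − rank ∂_3 = (6 − 6) − 0 = 0, and there is no ∂_3, so H_2 ≅ 0.

(K is a triangulation of the cylinder S^1 x I.)

H_0 ≅ Z,  H_1 ≅ Z,  H_2 = 0.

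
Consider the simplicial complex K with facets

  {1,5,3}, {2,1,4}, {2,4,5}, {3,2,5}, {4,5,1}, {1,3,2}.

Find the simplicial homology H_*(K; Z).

H_0 ≅ Z,  H_1 = 0,  H_2 ≅ Z.

K has 5 vertices, 9 edges, 6 triangles.
rank ∂_0 = 0, rank ∂_1 = 4 ⇒ b_0 = 5 − 0 − 4 = 1; all invariant factors of ∂_1 are 1 so no torsion. So H_0 ≅ Z.
rank ∂_1 = 4, rank ∂_2 = 5 ⇒ b_1 = 9 − 4 − 5 = 0; all invariant factors of ∂_2 are 1 so no torsion. So H_1 ≅ 0.
rank ∂_2 = 5, rank ∂_3 = 0 ⇒ b_2 = 6 − 5 − 0 = 1. So H_2 ≅ Z.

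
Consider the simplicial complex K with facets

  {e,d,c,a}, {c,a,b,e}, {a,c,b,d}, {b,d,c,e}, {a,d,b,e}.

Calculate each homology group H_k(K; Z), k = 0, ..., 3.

H_0 ≅ Z,  H_1 = 0,  H_2 = 0,  H_3 ≅ Z.

Fix the vertex order a < b < c < d < e and write every simplex with vertices in increasing order. Then dim K = 3 and the simplices of K are:

  0-simplices (5): a, b, c, d, e
  1-simplices (10): ab, ac, ad, ae, bc, bd, be, cd, ce, de
  2-simplices (10): abc, abd, abe, acd, ace, ade, bcd, bce, bde, cde
  3-simplices (5): abcd, abce, abde, acde, bcde

so the chain groups are C_0 ≅ Z^5, C_1 ≅ Z^10, C_2 ≅ Z^10, C_3 ≅ Z^5.

∂_1: C_1 → C_0 sends each edge [p,q] (with p < q) to q − p. For instance
  ∂cd = d − c.
As a 5×10 matrix over Z this has rank 4, with invariant factors (1,1,1,1).

The boundary map ∂_2: C_2 → C_1 acts by ∂[p,q,r] = [q,r] − [p,r] + [p,q]. For instance
  ∂bde = de − be + bd,
  ∂bce = ce − be + bc.
This gives a 10×10 integer matrix of rank 6; reducing to Smith normal form yields diagonal entries (1,1,1,1,1,1).

∂_3: C_3 → C_2 sends each 3-simplex σ to the alternating sum Σ_i (−1)^i (σ with its i-th vertex removed). For instance
  ∂abde = bde − ade + abe − abd,
  ∂bcde = cde − bde + bce − bcd.
As a 10×5 matrix over Z this has rank 4, with invariant factors (1,1,1,1).

Reading off H_k = ker ∂_k / im ∂_{k+1}:

  H_0: rank C_0 − rank ∂_1 = 5 − 4 = 1, and the invariant factors of ∂_1 are all 1, so H_0 ≅ Z.
  H_1: rank ker ∂_1 − rank ∂_2 = (10 − 4) − 6 = 0, and the invariant factors of ∂_2 are all 1, so H_1 ≅ 0.
  H_2: rank ker ∂_2 − rank ∂_3 = (10 − 6) − 4 = 0, and the invariant factors of ∂_3 are all 1, so H_2 ≅ 0.
  H_3: rank ker ∂_3 − rank ∂_4 = (5 − 4) − 0 = 1, and there is no ∂_4, so H_3 ≅ Z.

As a check, the Euler characteristic is 5 − 10 + 10 − 5 = 0, which agrees with 1 − 0 + 0 − 1 = 0.
(K is a triangulation of the 3-sphere S^3.)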